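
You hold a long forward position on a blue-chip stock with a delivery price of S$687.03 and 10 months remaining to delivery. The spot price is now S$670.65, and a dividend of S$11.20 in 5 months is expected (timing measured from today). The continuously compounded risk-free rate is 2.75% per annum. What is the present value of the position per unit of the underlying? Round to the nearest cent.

PV(remaining dividends) I = 11.20·e^(−0.0275·5/12) = 11.0724
Current forward F = (S − I)·e^(rT) = (670.65 − 11.0724)·e^(0.0275·10/12) = 659.5776 × 1.023181 = 674.8673
Value (long) = (F − K)·e^(−rT) = (674.8673 − 687.03) × 0.977344 = -11.8871
Value = -S$11.89

-S$11.89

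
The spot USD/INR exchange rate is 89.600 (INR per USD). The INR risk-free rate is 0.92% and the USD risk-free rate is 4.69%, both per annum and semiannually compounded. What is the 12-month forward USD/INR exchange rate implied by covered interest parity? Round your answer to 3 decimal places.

86.330

By covered interest parity, F = S · (1+r_INR/2)^(2T) / (1+r_USD/2)^(2T)
= 89.600 × 1.009221 / 1.047450 = 89.600 × 0.963503
F = 86.330 INR per USD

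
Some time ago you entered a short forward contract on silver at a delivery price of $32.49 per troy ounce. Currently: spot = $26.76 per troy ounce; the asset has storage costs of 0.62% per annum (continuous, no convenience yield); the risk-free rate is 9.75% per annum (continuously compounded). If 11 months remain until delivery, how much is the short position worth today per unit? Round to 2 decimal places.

$2.80 per troy ounce

Current fair forward for the remaining 11 months: F = S·e^((r + u)·T), (r + u) = 0.0975 + 0.0062 = 0.1037
F = 26.76 · e^(0.1037 × 11/12) = 26.76 × 1.099723 = 29.4286
Value of long forward = (F − K)·e^(−rT) = (29.4286 − 32.49) · e^(−0.0975·11/12)
= -3.0614 × 0.914503 = -2.80
Short position value = −(long value) = $2.80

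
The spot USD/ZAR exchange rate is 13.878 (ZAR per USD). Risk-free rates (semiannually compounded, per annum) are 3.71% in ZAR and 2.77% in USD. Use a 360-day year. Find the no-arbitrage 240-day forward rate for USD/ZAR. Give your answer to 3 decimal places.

By covered interest parity, F = S · (1+r_ZAR/2)^(2T) / (1+r_USD/2)^(2T)
= 13.878 × 1.024809 / 1.018509 = 13.878 × 1.006186
F = 13.964 ZAR per USD

13.964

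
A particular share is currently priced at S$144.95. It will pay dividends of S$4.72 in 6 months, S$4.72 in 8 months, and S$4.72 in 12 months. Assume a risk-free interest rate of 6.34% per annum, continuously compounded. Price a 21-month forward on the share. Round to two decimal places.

S$146.84

PV(dividends) I = 4.72·e^(−0.0634·6/12) + 4.72·e^(−0.0634·8/12) + 4.72·e^(−0.0634·12/12)
I = 4.5727 + 4.5247 + 4.4300 = 13.5274
F = (S − I)·e^(rT) = (144.95 − 13.5274) · e^(0.0634·21/12)
= 131.4226 · e^0.110950 = 131.4226 × 1.117339 = S$146.84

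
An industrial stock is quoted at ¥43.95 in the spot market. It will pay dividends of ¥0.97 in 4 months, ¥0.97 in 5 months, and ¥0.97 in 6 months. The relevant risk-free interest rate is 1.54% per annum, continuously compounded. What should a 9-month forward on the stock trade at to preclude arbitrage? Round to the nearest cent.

PV(dividends) I = 0.97·e^(−0.0154·4/12) + 0.97·e^(−0.0154·5/12) + 0.97·e^(−0.0154·6/12)
I = 0.9650 + 0.9638 + 0.9626 = 2.8914
F = (S − I)·e^(rT) = (43.95 − 2.8914) · e^(0.0154·9/12)
= 41.0586 · e^0.011550 = 41.0586 × 1.011617 = ¥41.54

¥41.54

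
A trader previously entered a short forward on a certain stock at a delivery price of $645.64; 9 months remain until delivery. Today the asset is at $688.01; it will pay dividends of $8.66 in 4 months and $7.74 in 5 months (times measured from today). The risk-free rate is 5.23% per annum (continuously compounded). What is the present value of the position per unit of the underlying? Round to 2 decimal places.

-$51.12

PV(remaining dividends) I = 8.66·e^(−0.0523·4/12) + 7.74·e^(−0.0523·5/12) = 16.0835
Current forward F = (S − I)·e^(rT) = (688.01 − 16.0835)·e^(0.0523·9/12) = 671.9265 × 1.040004 = 698.8062
Value (long) = (F − K)·e^(−rT) = (698.8062 − 645.64) × 0.961534 = 51.1211
Short position value = −(long value) = -$51.12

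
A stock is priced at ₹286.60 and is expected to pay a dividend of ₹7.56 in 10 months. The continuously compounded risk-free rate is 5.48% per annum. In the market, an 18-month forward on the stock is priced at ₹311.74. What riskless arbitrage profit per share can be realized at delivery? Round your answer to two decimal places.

₹8.43 per share

PV(dividends) I = 7.56·e^(−0.0548·10/12) = 7.2225
Fair forward F* = (S − I)·e^(rT) = (286.60 − 7.2225)·e^0.082200 = 279.3775 × 1.085673 = 303.3126
Market ₹311.74 > fair 303.3126: forward overpriced → cash-and-carry (borrow at r, buy the stock and collect the dividends, short the forward).
Profit at T = |F_mkt − F*| = |311.74 − 303.3126| = ₹8.43 per share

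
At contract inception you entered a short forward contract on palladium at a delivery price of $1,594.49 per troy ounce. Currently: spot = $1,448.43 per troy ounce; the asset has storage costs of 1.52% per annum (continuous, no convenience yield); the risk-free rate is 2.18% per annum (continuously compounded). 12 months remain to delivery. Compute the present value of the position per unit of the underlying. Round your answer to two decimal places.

$89.49 per troy ounce

Current fair forward for the remaining 12 months: F = S·e^((r + u)·T), (r + u) = 0.0218 + 0.0152 = 0.0370
F = 1448.43 · e^(0.0370 × 12/12) = 1448.43 × 1.03769302 = 1503.0257
Value of long forward = (F − K)·e^(−rT) = (1503.0257 − 1594.49) · e^(−0.0218·12/12)
= -91.4643 × 0.97843590 = -89.49
Short position value = −(long value) = $89.49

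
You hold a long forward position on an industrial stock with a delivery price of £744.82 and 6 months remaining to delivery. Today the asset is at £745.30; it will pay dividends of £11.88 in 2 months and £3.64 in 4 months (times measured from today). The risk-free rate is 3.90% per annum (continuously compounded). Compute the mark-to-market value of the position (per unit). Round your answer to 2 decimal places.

-£0.53

PV(remaining dividends) I = 11.88·e^(−0.0390·2/12) + 3.64·e^(−0.0390·4/12) = 15.3960
Current forward F = (S − I)·e^(rT) = (745.30 − 15.3960)·e^(0.0390·6/12) = 729.9040 × 1.019691 = 744.2765
Value (long) = (F − K)·e^(−rT) = (744.2765 − 744.82) × 0.980689 = -0.5330
Value = -£0.53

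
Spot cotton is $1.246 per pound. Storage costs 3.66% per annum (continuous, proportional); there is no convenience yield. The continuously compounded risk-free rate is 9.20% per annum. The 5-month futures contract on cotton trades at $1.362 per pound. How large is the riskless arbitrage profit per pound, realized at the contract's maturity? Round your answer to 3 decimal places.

$0.047 per pound

Fair futures: F* = S·e^(carry·T), with carry = (r + u) = 0.0920 + 0.0366 = 0.1286
F* = 1.246 · e^(0.1286 × 5/12) = 1.246 · e^0.053583 = 1.246 × 1.055045 = $1.3146
Market $1.362 > fair $1.3146: forward overpriced → cash-and-carry (buy spot, short the forward).
At maturity, profit = |F_mkt − F*| = |1.362 − 1.3146| = $0.047 per pound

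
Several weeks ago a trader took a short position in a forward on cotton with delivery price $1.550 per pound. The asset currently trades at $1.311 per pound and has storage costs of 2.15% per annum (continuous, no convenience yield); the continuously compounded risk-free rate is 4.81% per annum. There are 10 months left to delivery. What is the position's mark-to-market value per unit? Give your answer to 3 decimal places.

Current fair forward for the remaining 10 months: F = S·e^((r + u)·T), (r + u) = 0.0481 + 0.0215 = 0.0696
F = 1.311 · e^(0.0696 × 10/12) = 1.311 × 1.059715 = 1.3893
Value of long forward = (F − K)·e^(−rT) = (1.3893 − 1.550) · e^(−0.0481·10/12)
= -0.1607 × 0.960709 = -0.154
Short position value = −(long value) = $0.154

$0.154 per pound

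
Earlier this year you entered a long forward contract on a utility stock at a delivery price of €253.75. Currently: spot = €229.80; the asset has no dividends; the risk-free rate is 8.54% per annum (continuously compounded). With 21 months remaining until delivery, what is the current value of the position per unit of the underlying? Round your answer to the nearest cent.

€11.28

Current fair forward for the remaining 21 months: F = S·e^(r·T), r = 0.0854
F = 229.80 · e^(0.0854 × 21/12) = 229.80 × 1.161195 = 266.8426
Value of long forward = (F − K)·e^(−rT) = (266.8426 − 253.75) · e^(−0.0854·21/12)
= 13.0926 × 0.861181 = 11.28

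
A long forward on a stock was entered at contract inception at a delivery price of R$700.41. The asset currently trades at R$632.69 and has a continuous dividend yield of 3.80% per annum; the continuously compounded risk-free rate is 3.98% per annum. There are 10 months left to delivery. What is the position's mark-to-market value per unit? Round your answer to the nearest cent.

Current fair forward for the remaining 10 months: F = S·e^((r − q)·T), (r − q) = 0.0398 − 0.0380 = 0.0018
F = 632.69 · e^(0.0018 × 10/12) = 632.69 × 1.001501 = 633.6397
Value of long forward = (F − K)·e^(−rT) = (633.6397 − 700.41) · e^(−0.0398·10/12)
= -66.7703 × 0.967377 = -64.59

-R$64.59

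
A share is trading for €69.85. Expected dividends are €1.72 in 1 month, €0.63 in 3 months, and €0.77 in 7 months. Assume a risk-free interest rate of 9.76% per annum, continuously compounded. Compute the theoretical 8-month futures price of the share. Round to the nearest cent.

€71.29

PV(dividends) I = 1.72·e^(−0.0976·1/12) + 0.63·e^(−0.0976·3/12) + 0.77·e^(−0.0976·7/12)
I = 1.7061 + 0.6148 + 0.7274 = 3.0483
F = (S − I)·e^(rT) = (69.85 − 3.0483) · e^(0.0976·8/12)
= 66.8017 · e^0.065067 = 66.8017 × 1.067231 = €71.29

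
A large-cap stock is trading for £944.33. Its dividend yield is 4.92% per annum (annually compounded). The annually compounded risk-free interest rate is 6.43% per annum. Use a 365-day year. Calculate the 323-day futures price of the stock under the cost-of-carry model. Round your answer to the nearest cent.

£956.35

F = S · (1+r)^T / (1+q)^T
= 944.33 × 1.056695 / 1.043418 = 944.33 × 1.012725
F = £956.35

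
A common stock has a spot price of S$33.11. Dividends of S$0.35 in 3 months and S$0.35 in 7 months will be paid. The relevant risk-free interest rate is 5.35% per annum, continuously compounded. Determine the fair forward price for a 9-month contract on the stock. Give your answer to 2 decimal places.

S$33.75

PV(dividends) I = 0.35·e^(−0.0535·3/12) + 0.35·e^(−0.0535·7/12)
I = 0.3453 + 0.3392 = 0.6845
F = (S − I)·e^(rT) = (33.11 − 0.6845) · e^(0.0535·9/12)
= 32.4255 · e^0.040125 = 32.4255 × 1.040941 = S$33.75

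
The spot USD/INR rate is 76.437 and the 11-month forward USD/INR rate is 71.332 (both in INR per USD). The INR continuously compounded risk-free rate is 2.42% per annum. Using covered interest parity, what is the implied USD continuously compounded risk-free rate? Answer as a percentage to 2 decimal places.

9.96%

F = S·e^((r_INR − r_USD)T) ⇒ r_USD = r_INR − ln(F/S)/T
ln(71.332/76.437) = -0.069122; /(11/12) = -0.075406
r_USD = 0.0242 + 0.075406 = 0.099606
r_USD = 9.96%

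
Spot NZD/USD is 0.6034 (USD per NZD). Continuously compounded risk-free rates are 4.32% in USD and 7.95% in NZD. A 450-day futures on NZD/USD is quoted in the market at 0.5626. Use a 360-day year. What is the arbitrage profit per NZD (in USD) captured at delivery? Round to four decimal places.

Fair futures: F* = S·e^(carry·T), with carry = (r_USD − r_NZD) = 0.0432 − 0.0795 = -0.0363
F* = 0.6034 · e^(-0.0363 × 450/360) = 0.6034 · e^-0.045375 = 0.6034 × 0.955639 = 0.5766
Market 0.5626 < fair 0.5766: forward underpriced → reverse cash-and-carry (short spot, go long the forward).
At maturity, profit = |F_mkt − F*| = |0.5626 − 0.5766| = 0.0140 per NZD (in USD)

0.0140 per NZD (in USD)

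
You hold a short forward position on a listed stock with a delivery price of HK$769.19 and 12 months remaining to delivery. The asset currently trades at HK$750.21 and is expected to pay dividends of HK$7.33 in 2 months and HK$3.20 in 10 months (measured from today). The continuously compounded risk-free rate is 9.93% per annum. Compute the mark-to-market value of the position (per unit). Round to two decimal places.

-HK$43.58

PV(remaining dividends) I = 7.33·e^(−0.0993·2/12) + 3.20·e^(−0.0993·10/12) = 10.1555
Current forward F = (S − I)·e^(rT) = (750.21 − 10.1555)·e^(0.0993·12/12) = 740.0545 × 1.104398 = 817.3147
Value (long) = (F − K)·e^(−rT) = (817.3147 − 769.19) × 0.905471 = 43.5755
Short position value = −(long value) = -HK$43.58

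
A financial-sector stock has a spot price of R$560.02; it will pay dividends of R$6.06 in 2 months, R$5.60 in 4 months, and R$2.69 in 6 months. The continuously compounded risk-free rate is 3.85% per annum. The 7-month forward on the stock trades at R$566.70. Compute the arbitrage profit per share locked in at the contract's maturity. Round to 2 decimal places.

R$8.47 per share

PV(dividends) I = 6.06·e^(−0.0385·2/12) + 5.60·e^(−0.0385·4/12) + 2.69·e^(−0.0385·6/12) = 14.1885
Fair forward F* = (S − I)·e^(rT) = (560.02 − 14.1885)·e^0.022458 = 545.8315 × 1.022712 = 558.2284
Market R$566.70 > fair 558.2284: forward overpriced → cash-and-carry (borrow at r, buy the stock and collect the dividends, short the forward).
Profit at T = |F_mkt − F*| = |566.70 − 558.2284| = R$8.47 per share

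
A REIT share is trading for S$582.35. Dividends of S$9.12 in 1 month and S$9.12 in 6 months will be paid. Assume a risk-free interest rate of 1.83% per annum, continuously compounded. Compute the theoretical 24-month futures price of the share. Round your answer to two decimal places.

S$585.24

PV(dividends) I = 9.12·e^(−0.0183·1/12) + 9.12·e^(−0.0183·6/12)
I = 9.1061 + 9.0369 = 18.1430
F = (S − I)·e^(rT) = (582.35 − 18.1430) · e^(0.0183·24/12)
= 564.2070 · e^0.036600 = 564.2070 × 1.037278 = S$585.24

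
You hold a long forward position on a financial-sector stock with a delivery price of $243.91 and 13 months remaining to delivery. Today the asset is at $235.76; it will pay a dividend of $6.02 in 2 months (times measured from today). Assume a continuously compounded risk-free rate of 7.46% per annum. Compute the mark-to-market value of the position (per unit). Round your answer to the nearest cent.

$4.84

PV(remaining dividends) I = 6.02·e^(−0.0746·2/12) = 5.9456
Current forward F = (S − I)·e^(rT) = (235.76 − 5.9456)·e^(0.0746·13/12) = 229.8144 × 1.084172 = 249.1583
Value (long) = (F − K)·e^(−rT) = (249.1583 − 243.91) × 0.922363 = 4.8408
Value = $4.84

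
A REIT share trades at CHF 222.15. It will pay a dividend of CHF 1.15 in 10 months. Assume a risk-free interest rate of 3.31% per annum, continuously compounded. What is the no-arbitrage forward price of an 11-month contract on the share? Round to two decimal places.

CHF 227.84

PV(dividends) I = 1.15·e^(−0.0331·10/12)
I = 1.1187
F = (S − I)·e^(rT) = (222.15 − 1.1187) · e^(0.0331·11/12)
= 221.0313 · e^0.030342 = 221.0313 × 1.030807 = CHF 227.84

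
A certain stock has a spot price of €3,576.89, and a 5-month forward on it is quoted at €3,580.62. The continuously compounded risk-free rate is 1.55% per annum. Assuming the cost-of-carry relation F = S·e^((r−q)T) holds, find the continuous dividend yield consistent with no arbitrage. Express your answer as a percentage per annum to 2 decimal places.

1.30%

From F = S·e^((r−q)T): (r − q) = ln(F/S)/T
ln(3580.62/3576.89) = ln(1.001043) = 0.001042
(r − q) = 0.001042 / (5/12) = 0.002501
q = r − ln(F/S)/T = 0.0155 − 0.002501 = 0.012999
q = 1.30%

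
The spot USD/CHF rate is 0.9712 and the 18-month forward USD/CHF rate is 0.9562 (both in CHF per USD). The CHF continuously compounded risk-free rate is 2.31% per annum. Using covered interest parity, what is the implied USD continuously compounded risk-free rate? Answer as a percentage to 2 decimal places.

3.35%

F = S·e^((r_CHF − r_USD)T) ⇒ r_USD = r_CHF − ln(F/S)/T
ln(0.9562/0.9712) = -0.015565; /(18/12) = -0.010377
r_USD = 0.0231 + 0.010377 = 0.033477
r_USD = 3.35%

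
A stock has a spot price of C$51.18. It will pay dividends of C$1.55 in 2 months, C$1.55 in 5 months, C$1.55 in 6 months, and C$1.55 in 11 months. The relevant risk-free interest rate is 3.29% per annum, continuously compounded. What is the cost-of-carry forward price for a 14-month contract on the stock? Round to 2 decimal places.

PV(dividends) I = 1.55·e^(−0.0329·2/12) + 1.55·e^(−0.0329·5/12) + 1.55·e^(−0.0329·6/12) + 1.55·e^(−0.0329·11/12)
I = 1.5415 + 1.5289 + 1.5247 + 1.5040 = 6.0991
F = (S − I)·e^(rT) = (51.18 − 6.0991) · e^(0.0329·14/12)
= 45.0809 · e^0.038383 = 45.0809 × 1.039129 = C$46.84

C$46.84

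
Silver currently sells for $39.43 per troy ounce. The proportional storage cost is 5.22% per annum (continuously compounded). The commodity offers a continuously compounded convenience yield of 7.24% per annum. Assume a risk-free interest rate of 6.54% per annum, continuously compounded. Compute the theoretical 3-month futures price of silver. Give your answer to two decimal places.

Net carry = r + u − y = 0.0654 + 0.0522 − 0.0724 = 0.0452
F = S·e^((r+u−y)T) = 39.43 · e^(0.0452 × 3/12) = 39.43 · e^0.011300
= 39.43 × 1.011364 = $39.88 per troy ounce

$39.88 per troy ounce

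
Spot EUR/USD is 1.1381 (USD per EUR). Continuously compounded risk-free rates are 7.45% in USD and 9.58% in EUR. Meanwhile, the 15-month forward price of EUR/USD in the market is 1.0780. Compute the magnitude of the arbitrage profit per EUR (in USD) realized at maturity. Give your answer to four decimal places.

Fair forward: F* = S·e^(carry·T), with carry = (r_USD − r_EUR) = 0.0745 − 0.0958 = -0.0213
F* = 1.1381 · e^(-0.0213 × 15/12) = 1.1381 · e^-0.026625 = 1.1381 × 0.973726 = 1.1082
Market 1.0780 < fair 1.1082: forward underpriced → reverse cash-and-carry (short spot, go long the forward).
At maturity, profit = |F_mkt − F*| = |1.0780 − 1.1082| = 0.0302 per EUR (in USD)

0.0302 per EUR (in USD)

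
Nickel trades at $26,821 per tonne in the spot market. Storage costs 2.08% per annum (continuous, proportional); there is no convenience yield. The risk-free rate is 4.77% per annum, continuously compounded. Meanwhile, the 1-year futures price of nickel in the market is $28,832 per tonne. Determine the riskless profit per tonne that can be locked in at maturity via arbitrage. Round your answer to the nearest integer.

Fair futures: F* = S·e^(carry·T), with carry = (r + u) = 0.0477 + 0.0208 = 0.0685
F* = 26821 · e^(0.0685 × 1) = 26821 · e^0.068500 = 26821 × 1.070901 = $28722.6357
Market $28832 > fair $28722.6357: forward overpriced → cash-and-carry (buy spot, short the forward).
At maturity, profit = |F_mkt − F*| = |28832 − 28722.6357| = $109 per tonne

$109 per tonne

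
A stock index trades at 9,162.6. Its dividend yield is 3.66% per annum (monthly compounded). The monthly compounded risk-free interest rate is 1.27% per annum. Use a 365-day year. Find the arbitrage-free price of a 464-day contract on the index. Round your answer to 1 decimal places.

8,889.0

F = S · (1+r/12)^(12T) / (1+q/12)^(12T)
= 9162.6 × 1.016267 / 1.047552 = 9162.6 × 0.970135
F = 8,889.0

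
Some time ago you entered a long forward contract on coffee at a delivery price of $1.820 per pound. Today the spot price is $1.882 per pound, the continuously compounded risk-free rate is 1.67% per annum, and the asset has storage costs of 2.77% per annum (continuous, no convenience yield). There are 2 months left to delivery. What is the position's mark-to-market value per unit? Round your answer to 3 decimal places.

Current fair forward for the remaining 2 months: F = S·e^((r + u)·T), (r + u) = 0.0167 + 0.0277 = 0.0444
F = 1.882 · e^(0.0444 × 2/12) = 1.882 × 1.007427 = 1.8960
Value of long forward = (F − K)·e^(−rT) = (1.8960 − 1.820) · e^(−0.0167·2/12)
= 0.0760 × 0.997221 = 0.076

$0.076 per pound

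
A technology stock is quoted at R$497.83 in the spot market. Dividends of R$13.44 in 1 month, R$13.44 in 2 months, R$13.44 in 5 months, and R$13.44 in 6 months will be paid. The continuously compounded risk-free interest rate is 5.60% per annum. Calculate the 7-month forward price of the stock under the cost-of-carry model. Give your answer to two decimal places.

R$459.71

PV(dividends) I = 13.44·e^(−0.0560·1/12) + 13.44·e^(−0.0560·2/12) + 13.44·e^(−0.0560·5/12) + 13.44·e^(−0.0560·6/12)
I = 13.3774 + 13.3151 + 13.1300 + 13.0689 = 52.8914
F = (S − I)·e^(rT) = (497.83 − 52.8914) · e^(0.0560·7/12)
= 444.9386 · e^0.032667 = 444.9386 × 1.033206 = R$459.71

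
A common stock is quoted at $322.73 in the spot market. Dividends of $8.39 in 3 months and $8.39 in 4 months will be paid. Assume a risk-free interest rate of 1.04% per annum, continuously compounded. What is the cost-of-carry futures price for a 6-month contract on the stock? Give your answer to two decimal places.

PV(dividends) I = 8.39·e^(−0.0104·3/12) + 8.39·e^(−0.0104·4/12)
I = 8.3682 + 8.3610 = 16.7292
F = (S − I)·e^(rT) = (322.73 − 16.7292) · e^(0.0104·6/12)
= 306.0008 · e^0.005200 = 306.0008 × 1.005214 = $307.60

$307.60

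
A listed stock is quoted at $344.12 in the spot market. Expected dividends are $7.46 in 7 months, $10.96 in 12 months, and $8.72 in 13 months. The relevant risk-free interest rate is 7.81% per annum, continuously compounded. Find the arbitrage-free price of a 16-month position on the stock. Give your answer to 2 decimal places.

PV(dividends) I = 7.46·e^(−0.0781·7/12) + 10.96·e^(−0.0781·12/12) + 8.72·e^(−0.0781·13/12)
I = 7.1278 + 10.1366 + 8.0126 = 25.2770
F = (S − I)·e^(rT) = (344.12 − 25.2770) · e^(0.0781·16/12)
= 318.8430 · e^0.104133 = 318.8430 × 1.109748 = $353.84

$353.84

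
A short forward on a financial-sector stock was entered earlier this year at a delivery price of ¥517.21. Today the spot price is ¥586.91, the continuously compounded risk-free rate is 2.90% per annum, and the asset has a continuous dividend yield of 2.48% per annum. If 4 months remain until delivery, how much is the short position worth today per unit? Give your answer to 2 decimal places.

Current fair forward for the remaining 4 months: F = S·e^((r − q)·T), (r − q) = 0.0290 − 0.0248 = 0.0042
F = 586.91 · e^(0.0042 × 4/12) = 586.91 × 1.001401 = 587.7323
Value of long forward = (F − K)·e^(−rT) = (587.7323 − 517.21) · e^(−0.0290·4/12)
= 70.5223 × 0.990380 = 69.84
Short position value = −(long value) = -¥69.84

-¥69.84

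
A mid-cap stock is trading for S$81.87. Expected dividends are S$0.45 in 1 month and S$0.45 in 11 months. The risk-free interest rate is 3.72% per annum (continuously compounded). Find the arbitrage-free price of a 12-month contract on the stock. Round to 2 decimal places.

PV(dividends) I = 0.45·e^(−0.0372·1/12) + 0.45·e^(−0.0372·11/12)
I = 0.4486 + 0.4349 = 0.8835
F = (S − I)·e^(rT) = (81.87 − 0.8835) · e^(0.0372·12/12)
= 80.9865 · e^0.037200 = 80.9865 × 1.037901 = S$84.06

S$84.06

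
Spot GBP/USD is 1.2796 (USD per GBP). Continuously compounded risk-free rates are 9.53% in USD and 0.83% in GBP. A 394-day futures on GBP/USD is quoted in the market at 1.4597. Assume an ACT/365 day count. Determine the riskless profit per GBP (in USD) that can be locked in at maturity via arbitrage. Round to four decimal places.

0.0541 per GBP (in USD)

Fair futures: F* = S·e^(carry·T), with carry = (r_USD − r_GBP) = 0.0953 − 0.0083 = 0.0870
F* = 1.2796 · e^(0.0870 × 394/365) = 1.2796 · e^0.093912 = 1.2796 × 1.098463 = 1.4056
Market 1.4597 > fair 1.4056: forward overpriced → cash-and-carry (buy spot, short the forward).
At maturity, profit = |F_mkt − F*| = |1.4597 − 1.4056| = 0.0541 per GBP (in USD)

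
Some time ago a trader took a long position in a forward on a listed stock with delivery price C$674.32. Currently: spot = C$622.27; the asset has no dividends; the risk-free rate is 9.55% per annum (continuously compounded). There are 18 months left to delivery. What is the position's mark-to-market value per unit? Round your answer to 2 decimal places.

Current fair forward for the remaining 18 months: F = S·e^(r·T), r = 0.0955
F = 622.27 · e^(0.0955 × 18/12) = 622.27 × 1.154018 = 718.1108
Value of long forward = (F − K)·e^(−rT) = (718.1108 − 674.32) · e^(−0.0955·18/12)
= 43.7908 × 0.866537 = 37.95

C$37.95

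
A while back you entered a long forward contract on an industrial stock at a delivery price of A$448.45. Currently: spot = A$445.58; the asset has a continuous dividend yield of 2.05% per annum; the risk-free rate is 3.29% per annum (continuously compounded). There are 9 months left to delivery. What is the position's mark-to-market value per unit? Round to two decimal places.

Current fair forward for the remaining 9 months: F = S·e^((r − q)·T), (r − q) = 0.0329 − 0.0205 = 0.0124
F = 445.58 · e^(0.0124 × 9/12) = 445.58 × 1.009343 = 449.7431
Value of long forward = (F − K)·e^(−rT) = (449.7431 − 448.45) · e^(−0.0329·9/12)
= 1.2931 × 0.975627 = 1.26

A$1.26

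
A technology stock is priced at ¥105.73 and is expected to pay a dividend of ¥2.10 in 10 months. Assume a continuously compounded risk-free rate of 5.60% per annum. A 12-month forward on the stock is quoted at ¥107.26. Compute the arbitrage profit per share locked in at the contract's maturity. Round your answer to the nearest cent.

¥2.44 per share

PV(dividends) I = 2.10·e^(−0.0560·10/12) = 2.0043
Fair forward F* = (S − I)·e^(rT) = (105.73 − 2.0043)·e^0.056000 = 103.7257 × 1.057598 = 109.7001
Market ¥107.26 < fair 109.7001: forward underpriced → reverse cash-and-carry (short the stock, invest proceeds at r, pay the dividends, go long the forward).
Profit at T = |F_mkt − F*| = |107.26 − 109.7001| = ¥2.44 per share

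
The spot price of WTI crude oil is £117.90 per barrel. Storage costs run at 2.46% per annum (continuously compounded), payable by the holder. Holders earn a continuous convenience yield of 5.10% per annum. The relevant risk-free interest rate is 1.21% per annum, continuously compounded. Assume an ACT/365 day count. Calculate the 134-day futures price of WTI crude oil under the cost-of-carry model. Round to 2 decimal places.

£117.28 per barrel

Net carry = r + u − y = 0.0121 + 0.0246 − 0.0510 = -0.0143
F = S·e^((r+u−y)T) = 117.90 · e^(-0.0143 × 134/365) = 117.90 · e^-0.005250
= 117.90 × 0.994764 = £117.28 per barrel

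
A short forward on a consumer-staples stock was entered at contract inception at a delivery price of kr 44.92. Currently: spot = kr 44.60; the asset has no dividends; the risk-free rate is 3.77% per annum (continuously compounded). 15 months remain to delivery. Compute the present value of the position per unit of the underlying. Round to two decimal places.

-kr 1.75

Current fair forward for the remaining 15 months: F = S·e^(r·T), r = 0.0377
F = 44.60 · e^(0.0377 × 15/12) = 44.60 × 1.048253 = 46.7521
Value of long forward = (F − K)·e^(−rT) = (46.7521 − 44.92) · e^(−0.0377·15/12)
= 1.8321 × 0.953968 = 1.75
Short position value = −(long value) = -kr 1.75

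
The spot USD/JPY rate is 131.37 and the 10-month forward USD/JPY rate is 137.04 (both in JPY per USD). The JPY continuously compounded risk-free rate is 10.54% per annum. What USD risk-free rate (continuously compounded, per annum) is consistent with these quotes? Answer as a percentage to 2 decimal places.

5.47%

F = S·e^((r_JPY − r_USD)T) ⇒ r_USD = r_JPY − ln(F/S)/T
ln(137.04/131.37) = 0.042255; /(10/12) = 0.050706
r_USD = 0.1054 − 0.050706 = 0.054694
r_USD = 5.47%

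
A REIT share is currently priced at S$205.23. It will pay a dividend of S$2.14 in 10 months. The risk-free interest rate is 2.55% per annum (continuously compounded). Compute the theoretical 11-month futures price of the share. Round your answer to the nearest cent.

S$207.94

PV(dividends) I = 2.14·e^(−0.0255·10/12)
I = 2.0950
F = (S − I)·e^(rT) = (205.23 − 2.0950) · e^(0.0255·11/12)
= 203.1350 · e^0.023375 = 203.1350 × 1.023650 = S$207.94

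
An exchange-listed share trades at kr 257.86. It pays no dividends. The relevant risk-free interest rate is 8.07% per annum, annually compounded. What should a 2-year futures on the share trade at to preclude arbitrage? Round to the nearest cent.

F = S · (1+r)^T
= 257.86 × 1.167912
F = kr 301.16

kr 301.16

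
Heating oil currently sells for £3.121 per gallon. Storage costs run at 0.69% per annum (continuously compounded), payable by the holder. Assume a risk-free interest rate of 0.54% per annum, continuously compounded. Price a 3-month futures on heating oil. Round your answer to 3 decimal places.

Net carry = r + u − y = 0.0054 + 0.0069 − 0.0000 = 0.0123
F = S·e^((r+u−y)T) = 3.121 · e^(0.0123 × 3/12) = 3.121 · e^0.003075
= 3.121 × 1.003080 = £3.131 per gallon

£3.131 per gallon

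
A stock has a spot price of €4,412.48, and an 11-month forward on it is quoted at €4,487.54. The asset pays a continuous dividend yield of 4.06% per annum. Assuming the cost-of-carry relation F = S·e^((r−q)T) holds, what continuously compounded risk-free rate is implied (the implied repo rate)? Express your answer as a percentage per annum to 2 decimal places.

5.90%

From F = S·e^((r−q)T): (r − q) = ln(F/S)/T
ln(4487.54/4412.48) = ln(1.017011) = 0.016868
(r − q) = 0.016868 / (11/12) = 0.018401
r = ln(F/S)/T + q = 0.018401 + 0.0406 = 0.059001
r = 5.90%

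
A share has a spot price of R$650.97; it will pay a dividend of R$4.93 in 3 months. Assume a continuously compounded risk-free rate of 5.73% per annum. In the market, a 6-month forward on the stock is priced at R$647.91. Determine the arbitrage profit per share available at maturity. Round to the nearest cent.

R$16.98 per share

PV(dividends) I = 4.93·e^(−0.0573·3/12) = 4.8599
Fair forward F* = (S − I)·e^(rT) = (650.97 − 4.8599)·e^0.028650 = 646.1101 × 1.029064 = 664.8886
Market R$647.91 < fair 664.8886: forward underpriced → reverse cash-and-carry (short the stock, invest proceeds at r, pay the dividends, go long the forward).
Profit at T = |F_mkt − F*| = |647.91 − 664.8886| = R$16.98 per share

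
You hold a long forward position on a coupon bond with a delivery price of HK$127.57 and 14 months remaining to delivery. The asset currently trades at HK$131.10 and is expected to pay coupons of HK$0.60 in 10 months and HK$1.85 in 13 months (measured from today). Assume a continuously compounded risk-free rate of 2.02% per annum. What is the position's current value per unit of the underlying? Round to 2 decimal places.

HK$4.10

PV(remaining coupons) I = 0.60·e^(−0.0202·10/12) + 1.85·e^(−0.0202·13/12) = 2.3999
Current forward F = (S − I)·e^(rT) = (131.10 − 2.3999)·e^(0.0202·14/12) = 128.7001 × 1.023847 = 131.7692
Value (long) = (F − K)·e^(−rT) = (131.7692 − 127.57) × 0.976709 = 4.1014
Value = HK$4.10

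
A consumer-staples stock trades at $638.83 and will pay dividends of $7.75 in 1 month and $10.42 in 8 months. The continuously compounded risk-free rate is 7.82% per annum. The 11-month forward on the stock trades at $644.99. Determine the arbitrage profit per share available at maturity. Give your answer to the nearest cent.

PV(dividends) I = 7.75·e^(−0.0782·1/12) + 10.42·e^(−0.0782·8/12) = 17.5903
Fair forward F* = (S − I)·e^(rT) = (638.83 − 17.5903)·e^0.071683 = 621.2397 × 1.074315 = 667.4071
Market $644.99 < fair 667.4071: forward underpriced → reverse cash-and-carry (short the stock, invest proceeds at r, pay the dividends, go long the forward).
Profit at T = |F_mkt − F*| = |644.99 − 667.4071| = $22.42 per share

$22.42 per share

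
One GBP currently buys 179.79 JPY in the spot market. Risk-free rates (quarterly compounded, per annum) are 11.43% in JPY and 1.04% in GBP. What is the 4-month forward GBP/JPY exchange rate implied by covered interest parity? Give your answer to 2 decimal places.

By covered interest parity, F = S · (1+r_JPY/4)^(4T) / (1+r_GBP/4)^(4T)
= 179.79 × 1.038280 / 1.003468 = 179.79 × 1.034692
F = 186.03 JPY per GBP

186.03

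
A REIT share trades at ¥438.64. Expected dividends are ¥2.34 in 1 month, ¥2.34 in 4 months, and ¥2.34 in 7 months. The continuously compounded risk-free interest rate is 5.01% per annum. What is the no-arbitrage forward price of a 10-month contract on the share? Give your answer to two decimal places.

PV(dividends) I = 2.34·e^(−0.0501·1/12) + 2.34·e^(−0.0501·4/12) + 2.34·e^(−0.0501·7/12)
I = 2.3303 + 2.3012 + 2.2726 = 6.9041
F = (S − I)·e^(rT) = (438.64 − 6.9041) · e^(0.0501·10/12)
= 431.7359 · e^0.041750 = 431.7359 × 1.042634 = ¥450.14

¥450.14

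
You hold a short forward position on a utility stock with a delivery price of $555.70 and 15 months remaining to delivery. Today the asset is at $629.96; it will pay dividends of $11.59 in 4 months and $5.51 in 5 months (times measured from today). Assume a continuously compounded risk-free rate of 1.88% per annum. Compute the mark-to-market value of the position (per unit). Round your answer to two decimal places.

PV(remaining dividends) I = 11.59·e^(−0.0188·4/12) + 5.51·e^(−0.0188·5/12) = 16.9846
Current forward F = (S − I)·e^(rT) = (629.96 − 16.9846)·e^(0.0188·15/12) = 612.9754 × 1.023778 = 627.5507
Value (long) = (F − K)·e^(−rT) = (627.5507 − 555.70) × 0.976774 = 70.1819
Short position value = −(long value) = -$70.18

-$70.18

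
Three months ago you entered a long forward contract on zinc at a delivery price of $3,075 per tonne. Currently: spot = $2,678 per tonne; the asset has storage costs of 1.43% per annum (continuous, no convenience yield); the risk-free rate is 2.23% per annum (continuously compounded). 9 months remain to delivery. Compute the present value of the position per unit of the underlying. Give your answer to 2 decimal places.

Current fair forward for the remaining 9 months: F = S·e^((r + u)·T), (r + u) = 0.0223 + 0.0143 = 0.0366
F = 2678 · e^(0.0366 × 9/12) = 2678 × 1.02783022 = 2752.5293
Value of long forward = (F − K)·e^(−rT) = (2752.5293 − 3075) · e^(−0.0223·9/12)
= -322.4707 × 0.98341409 = -317.12

-$317.12 per tonne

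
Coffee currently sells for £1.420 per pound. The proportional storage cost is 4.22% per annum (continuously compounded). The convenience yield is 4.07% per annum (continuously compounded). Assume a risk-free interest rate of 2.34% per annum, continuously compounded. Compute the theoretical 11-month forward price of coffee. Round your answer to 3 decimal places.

Net carry = r + u − y = 0.0234 + 0.0422 − 0.0407 = 0.0249
F = S·e^((r+u−y)T) = 1.420 · e^(0.0249 × 11/12) = 1.420 · e^0.022825
= 1.420 × 1.023087 = £1.453 per pound

£1.453 per pound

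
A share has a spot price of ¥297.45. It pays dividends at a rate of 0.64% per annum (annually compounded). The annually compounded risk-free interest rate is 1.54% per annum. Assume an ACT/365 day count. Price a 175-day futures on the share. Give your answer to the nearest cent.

¥298.72

F = S · (1+r)^T / (1+q)^T
= 297.45 × 1.007354 / 1.003063 = 297.45 × 1.004278
F = ¥298.72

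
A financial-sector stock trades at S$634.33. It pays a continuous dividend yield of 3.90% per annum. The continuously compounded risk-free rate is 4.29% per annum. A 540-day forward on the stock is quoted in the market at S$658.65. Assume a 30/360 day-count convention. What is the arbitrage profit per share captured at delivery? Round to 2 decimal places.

Fair forward: F* = S·e^(carry·T), with carry = (r − q) = 0.0429 − 0.0390 = 0.0039
F* = 634.33 · e^(0.0039 × 540/360) = 634.33 · e^0.005850 = 634.33 × 1.005867 = S$638.0516
Market S$658.65 > fair S$638.0516: forward overpriced → cash-and-carry (buy spot, short the forward).
At maturity, profit = |F_mkt − F*| = |658.65 − 638.0516| = S$20.60 per share

S$20.60 per share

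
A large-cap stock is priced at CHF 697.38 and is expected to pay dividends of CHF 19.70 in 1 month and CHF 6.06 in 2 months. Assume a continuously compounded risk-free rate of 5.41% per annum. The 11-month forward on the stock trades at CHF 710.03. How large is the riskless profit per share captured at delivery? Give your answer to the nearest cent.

PV(dividends) I = 19.70·e^(−0.0541·1/12) + 6.06·e^(−0.0541·2/12) = 25.6170
Fair forward F* = (S − I)·e^(rT) = (697.38 − 25.6170)·e^0.049592 = 671.7630 × 1.050842 = 705.9168
Market CHF 710.03 > fair 705.9168: forward overpriced → cash-and-carry (borrow at r, buy the stock and collect the dividends, short the forward).
Profit at T = |F_mkt − F*| = |710.03 − 705.9168| = CHF 4.11 per share

CHF 4.11 per share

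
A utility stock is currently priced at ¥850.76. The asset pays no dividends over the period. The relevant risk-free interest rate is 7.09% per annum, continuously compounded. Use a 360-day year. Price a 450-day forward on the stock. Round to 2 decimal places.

¥929.60

F = S·e^(rT) = 850.76 · e^(0.0709 × 450/360)
= 850.76 · e^0.088625 = 850.76 × 1.092671
F = ¥929.60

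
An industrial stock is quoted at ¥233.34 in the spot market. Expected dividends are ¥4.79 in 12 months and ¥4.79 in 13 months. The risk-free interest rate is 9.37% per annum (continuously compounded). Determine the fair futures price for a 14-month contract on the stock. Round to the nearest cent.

PV(dividends) I = 4.79·e^(−0.0937·12/12) + 4.79·e^(−0.0937·13/12)
I = 4.3616 + 4.3276 = 8.6892
F = (S − I)·e^(rT) = (233.34 − 8.6892) · e^(0.0937·14/12)
= 224.6508 · e^0.109317 = 224.6508 × 1.115516 = ¥250.60

¥250.60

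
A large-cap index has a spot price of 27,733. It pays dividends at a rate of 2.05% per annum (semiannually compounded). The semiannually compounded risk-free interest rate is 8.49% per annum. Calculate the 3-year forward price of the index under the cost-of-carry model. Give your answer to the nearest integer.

33,478

F = S · (1+r/2)^(2T) / (1+q/2)^(2T)
= 27733 × 1.283309 / 1.063098 = 27733 × 1.207141
F = 33,478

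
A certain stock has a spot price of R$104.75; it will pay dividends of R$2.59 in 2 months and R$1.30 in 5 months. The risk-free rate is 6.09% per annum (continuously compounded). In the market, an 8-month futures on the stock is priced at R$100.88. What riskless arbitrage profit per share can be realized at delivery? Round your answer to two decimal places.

PV(dividends) I = 2.59·e^(−0.0609·2/12) + 1.30·e^(−0.0609·5/12) = 3.8313
Fair futures F* = (S − I)·e^(rT) = (104.75 − 3.8313)·e^0.040600 = 100.9187 × 1.041435 = 105.1003
Market R$100.88 < fair 105.1003: forward underpriced → reverse cash-and-carry (short the stock, invest proceeds at r, pay the dividends, go long the forward).
Profit at T = |F_mkt − F*| = |100.88 − 105.1003| = R$4.22 per share

R$4.22 per share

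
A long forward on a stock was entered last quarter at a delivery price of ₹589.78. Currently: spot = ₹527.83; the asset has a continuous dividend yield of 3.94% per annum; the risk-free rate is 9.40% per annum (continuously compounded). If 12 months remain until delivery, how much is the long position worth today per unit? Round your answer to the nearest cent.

Current fair forward for the remaining 12 months: F = S·e^((r − q)·T), (r − q) = 0.0940 − 0.0394 = 0.0546
F = 527.83 · e^(0.0546 × 12/12) = 527.83 × 1.056118 = 557.4508
Value of long forward = (F − K)·e^(−rT) = (557.4508 − 589.78) · e^(−0.0940·12/12)
= -32.3292 × 0.910283 = -29.43

-₹29.43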